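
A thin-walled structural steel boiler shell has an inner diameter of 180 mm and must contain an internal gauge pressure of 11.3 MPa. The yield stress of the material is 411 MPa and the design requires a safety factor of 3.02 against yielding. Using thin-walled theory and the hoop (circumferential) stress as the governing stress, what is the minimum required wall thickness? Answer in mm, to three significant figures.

t = 7.47 mm

σ_allow = 411/3.02 = 136.1 MPa.
Hoop stress σ_h = pD/(2t), so t = pD/(2σ_allow) = 11.3×180/(2×136.1) = 7.473 mm.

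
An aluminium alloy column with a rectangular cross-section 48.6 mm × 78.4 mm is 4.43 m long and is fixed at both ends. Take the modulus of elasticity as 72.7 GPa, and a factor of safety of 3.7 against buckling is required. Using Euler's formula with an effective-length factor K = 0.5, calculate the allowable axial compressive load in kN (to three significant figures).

P_allow = 29.6 kN

Buckling occurs about the weak axis: I_min = h·b³/12 = 78.4×48.6³/12 = 750000 mm⁴ (b = 48.6 mm is the smaller dimension).
Effective length L_e = KL = 0.5×4.43 m = 2215 mm.
Euler critical load P_cr = π²EI/L_e² = π²×72700×750000/2215² = 109700 N.
P_allow = P_cr/n = 109700/3.7 = 29640 N.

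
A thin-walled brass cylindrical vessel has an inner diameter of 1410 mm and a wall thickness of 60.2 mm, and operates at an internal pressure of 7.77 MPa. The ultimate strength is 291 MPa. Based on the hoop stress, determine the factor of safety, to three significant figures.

σ_h = pD/(2t) = 7.77×1410/(2×60.2) = 90.99 MPa.
n = 291/90.99 = 3.198.

n = 3.20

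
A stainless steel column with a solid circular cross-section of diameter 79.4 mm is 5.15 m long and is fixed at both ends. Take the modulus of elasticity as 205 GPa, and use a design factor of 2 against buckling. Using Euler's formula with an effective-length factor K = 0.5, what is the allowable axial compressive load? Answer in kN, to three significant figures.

I = πd⁴/64 = π×79.4⁴/64 = 1.951×10^6 mm⁴.
Effective length L_e = KL = 0.5×5.15 m = 2575 mm.
Euler critical load P_cr = π²EI/L_e² = π²×205000×1.951×10^6/2575² = 595300 N.
P_allow = P_cr/n = 595300/2 = 297700 N.

P_allow = 298 kN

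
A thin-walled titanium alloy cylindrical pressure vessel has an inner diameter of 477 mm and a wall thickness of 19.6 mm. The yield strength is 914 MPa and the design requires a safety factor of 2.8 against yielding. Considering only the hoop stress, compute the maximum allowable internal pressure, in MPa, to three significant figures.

σ_allow = 914/2.8 = 326.4 MPa.
σ_h = pD/(2t) → p_allow = 2σ_allow t/D = 2×326.4×19.6/477 = 26.83 MPa.

p_allow = 26.8 MPa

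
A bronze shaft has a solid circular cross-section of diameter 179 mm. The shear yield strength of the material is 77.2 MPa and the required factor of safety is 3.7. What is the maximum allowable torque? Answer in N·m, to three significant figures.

τ_allow = 77.2/3.7 = 20.86 MPa.
For a solid shaft T_allow = τ_allow·πd³/16; πd³/16 = π×179³/16 = 1.126×10^6 mm³.
T_allow = 20.86×1.126×10^6 = 2.350×10^7 N·mm = 23500 N·m.

T_allow = 23500 N·m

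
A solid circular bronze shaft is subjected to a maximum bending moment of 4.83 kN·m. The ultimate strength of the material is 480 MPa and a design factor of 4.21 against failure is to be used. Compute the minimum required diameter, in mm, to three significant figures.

d = 75.6 mm

σ_allow = 480/4.21 = 114.0 MPa.
For a solid circular section σ = 32M/(πd³), so d³ = 32M/(π σ_allow) = 32×4830000/(π×114.0) = 431500 mm³.
d = 75.57 mm.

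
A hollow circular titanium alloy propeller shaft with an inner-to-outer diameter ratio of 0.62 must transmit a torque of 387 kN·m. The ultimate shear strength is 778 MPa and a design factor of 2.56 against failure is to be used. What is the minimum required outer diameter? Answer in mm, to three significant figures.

d_o = 197 mm

τ_allow = 778/2.56 = 303.9 MPa.
For a hollow shaft τ = 16T/[πd_o³(1−k⁴)] with k = 0.62, so 1−k⁴ = 0.8522.
d_o³ = 16T/[π τ_allow (1−k⁴)] = 16×3.8700×10^8/(π×303.9×0.8522) = 7.610×10^6 mm³.
d_o = 196.7 mm.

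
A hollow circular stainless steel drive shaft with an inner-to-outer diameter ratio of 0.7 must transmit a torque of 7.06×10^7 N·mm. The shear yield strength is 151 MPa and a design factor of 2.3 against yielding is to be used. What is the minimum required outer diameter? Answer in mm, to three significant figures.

d_o = 193 mm

τ_allow = 151/2.3 = 65.65 MPa.
For a hollow shaft τ = 16T/[πd_o³(1−k⁴)] with k = 0.7, so 1−k⁴ = 0.7599.
d_o³ = 16T/[π τ_allow (1−k⁴)] = 16×7.0600×10^7/(π×65.65×0.7599) = 7.207×10^6 mm³.
d_o = 193.2 mm.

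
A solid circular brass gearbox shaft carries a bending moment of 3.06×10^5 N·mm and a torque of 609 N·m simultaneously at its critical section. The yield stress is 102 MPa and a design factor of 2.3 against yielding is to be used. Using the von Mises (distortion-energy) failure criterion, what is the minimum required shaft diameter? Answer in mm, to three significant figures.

σ_allow = σ_y/n = 102/2.3 = 44.35 MPa.
For a solid shaft σ_b = 32M/(πd³) and τ = 16T/(πd³), so the von Mises stress is σ' = (16/πd³)·√(4M²+3T²).
√(4M²+3T²) = √(4×(306000)² + 3×(609000)²) = 1.220×10^6 N·mm.
d³ = 16×1.220×10^6/(π×44.35) = 140000 mm³.
d = 51.93 mm.

d = 51.9 mm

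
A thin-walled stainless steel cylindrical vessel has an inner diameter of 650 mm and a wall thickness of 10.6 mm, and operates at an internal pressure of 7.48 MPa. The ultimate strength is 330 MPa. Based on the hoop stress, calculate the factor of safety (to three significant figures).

σ_h = pD/(2t) = 7.48×650/(2×10.6) = 229.3 MPa.
n = 330/229.3 = 1.439.

n = 1.44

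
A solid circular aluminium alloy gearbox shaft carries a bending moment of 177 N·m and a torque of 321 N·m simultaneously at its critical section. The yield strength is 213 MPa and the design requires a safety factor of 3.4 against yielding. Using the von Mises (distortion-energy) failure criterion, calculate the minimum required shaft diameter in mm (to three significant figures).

σ_allow = σ_y/n = 213/3.4 = 62.65 MPa.
For a solid shaft σ_b = 32M/(πd³) and τ = 16T/(πd³), so the von Mises stress is σ' = (16/πd³)·√(4M²+3T²).
√(4M²+3T²) = √(4×(177000)² + 3×(321000)²) = 659100 N·mm.
d³ = 16×659100/(π×62.65) = 53580 mm³.
d = 37.70 mm.

d = 37.7 mm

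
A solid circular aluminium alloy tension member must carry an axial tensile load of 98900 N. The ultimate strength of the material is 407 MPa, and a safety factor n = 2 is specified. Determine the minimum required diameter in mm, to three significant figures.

Allowable stress σ_allow = 407/2 = 203.5 MPa.
Required area A = F/σ_allow = 98900/203.5 = 486.0 mm².
A = πd²/4 → d = √(4A/π) = 24.88 mm.

d = 24.9 mm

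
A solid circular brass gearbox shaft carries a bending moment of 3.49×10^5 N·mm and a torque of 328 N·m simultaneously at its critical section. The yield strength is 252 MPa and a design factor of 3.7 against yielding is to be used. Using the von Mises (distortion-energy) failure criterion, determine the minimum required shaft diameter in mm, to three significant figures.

d = 40.7 mm

σ_allow = σ_y/n = 252/3.7 = 68.11 MPa.
For a solid shaft σ_b = 32M/(πd³) and τ = 16T/(πd³), so the von Mises stress is σ' = (16/πd³)·√(4M²+3T²).
√(4M²+3T²) = √(4×(349000)² + 3×(328000)²) = 900000 N·mm.
d³ = 16×900000/(π×68.11) = 67300 mm³.
d = 40.68 mm.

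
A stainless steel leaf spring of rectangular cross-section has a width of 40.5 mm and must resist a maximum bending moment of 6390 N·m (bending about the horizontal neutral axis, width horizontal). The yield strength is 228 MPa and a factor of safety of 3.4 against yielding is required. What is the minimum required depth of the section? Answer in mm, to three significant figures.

σ_allow = 228/3.4 = 67.06 MPa.
For a rectangular section σ = 6M/(bh²), so h² = 6M/(b σ_allow) = 6×6390000/(40.5×67.06) = 14120 mm².
h = 118.8 mm.

h = 119 mm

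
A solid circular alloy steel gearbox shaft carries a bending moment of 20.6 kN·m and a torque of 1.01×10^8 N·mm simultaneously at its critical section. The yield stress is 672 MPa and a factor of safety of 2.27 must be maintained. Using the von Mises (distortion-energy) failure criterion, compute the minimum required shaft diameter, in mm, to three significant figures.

σ_allow = σ_y/n = 672/2.27 = 296.0 MPa.
For a solid shaft σ_b = 32M/(πd³) and τ = 16T/(πd³), so the von Mises stress is σ' = (16/πd³)·√(4M²+3T²).
√(4M²+3T²) = √(4×(2.060×10^7)² + 3×(1.010×10^8)²) = 1.797×10^8 N·mm.
d³ = 16×1.797×10^8/(π×296.0) = 3.092×10^6 mm³.
d = 145.7 mm.

d = 146 mm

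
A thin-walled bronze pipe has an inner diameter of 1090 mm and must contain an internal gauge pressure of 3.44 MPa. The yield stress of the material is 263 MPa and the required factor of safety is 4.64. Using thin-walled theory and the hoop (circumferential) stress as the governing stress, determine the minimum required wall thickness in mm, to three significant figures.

t = 33.1 mm

σ_allow = 263/4.64 = 56.68 MPa.
Hoop stress σ_h = pD/(2t), so t = pD/(2σ_allow) = 3.44×1090/(2×56.68) = 33.08 mm.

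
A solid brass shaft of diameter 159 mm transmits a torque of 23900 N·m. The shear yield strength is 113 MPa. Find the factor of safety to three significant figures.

n = 3.73

τ = 16T/(πd³) = 16×2.3900×10^7/(π×159³) = 30.28 MPa.
n = τ_limit/τ = 113/30.28 = 3.732.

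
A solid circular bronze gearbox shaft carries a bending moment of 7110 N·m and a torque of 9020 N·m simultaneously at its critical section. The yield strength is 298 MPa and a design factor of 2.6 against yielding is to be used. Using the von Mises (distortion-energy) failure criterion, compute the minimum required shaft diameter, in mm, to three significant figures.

d = 97.9 mm

σ_allow = σ_y/n = 298/2.6 = 114.6 MPa.
For a solid shaft σ_b = 32M/(πd³) and τ = 16T/(πd³), so the von Mises stress is σ' = (16/πd³)·√(4M²+3T²).
√(4M²+3T²) = √(4×(7.110×10^6)² + 3×(9.020×10^6)²) = 2.113×10^7 N·mm.
d³ = 16×2.113×10^7/(π×114.6) = 938700 mm³.
d = 97.91 mm.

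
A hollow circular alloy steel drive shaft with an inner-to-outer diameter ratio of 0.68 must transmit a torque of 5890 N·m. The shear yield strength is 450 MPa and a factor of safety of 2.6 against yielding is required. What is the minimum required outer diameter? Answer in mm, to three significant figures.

τ_allow = 450/2.6 = 173.1 MPa.
For a hollow shaft τ = 16T/[πd_o³(1−k⁴)] with k = 0.68, so 1−k⁴ = 0.7862.
d_o³ = 16T/[π τ_allow (1−k⁴)] = 16×5890000/(π×173.1×0.7862) = 220500 mm³.
d_o = 60.41 mm.

d_o = 60.4 mm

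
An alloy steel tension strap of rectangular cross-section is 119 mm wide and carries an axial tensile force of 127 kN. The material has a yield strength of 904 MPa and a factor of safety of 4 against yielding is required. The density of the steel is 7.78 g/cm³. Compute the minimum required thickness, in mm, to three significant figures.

t = 4.72 mm

σ_allow = 904/4 = 226.0 MPa.
Required area A = F/σ_allow = 127000/226.0 = 561.9 mm².
t = A/w = 561.9/119 = 4.722 mm.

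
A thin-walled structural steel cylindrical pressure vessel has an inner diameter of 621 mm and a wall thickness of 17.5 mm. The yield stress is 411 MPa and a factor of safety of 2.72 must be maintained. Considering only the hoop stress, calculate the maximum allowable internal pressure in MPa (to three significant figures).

p_allow = 8.52 MPa

σ_allow = 411/2.72 = 151.1 MPa.
σ_h = pD/(2t) → p_allow = 2σ_allow t/D = 2×151.1×17.5/621 = 8.516 MPa.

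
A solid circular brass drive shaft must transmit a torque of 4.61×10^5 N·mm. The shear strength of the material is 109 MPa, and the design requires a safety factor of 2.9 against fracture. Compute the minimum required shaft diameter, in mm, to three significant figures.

d = 39.7 mm

Allowable shear stress τ_allow = 109/2.9 = 37.59 MPa.
For a solid shaft τ = 16T/(πd³), so d³ = 16T/(π τ_allow) = 16×461000/(π×37.59) = 62470 mm³.
d = (62470)^(1/3) = 39.68 mm.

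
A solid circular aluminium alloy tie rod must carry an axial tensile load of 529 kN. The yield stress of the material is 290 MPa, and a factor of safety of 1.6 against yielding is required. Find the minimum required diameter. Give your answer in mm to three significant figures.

Allowable stress σ_allow = 290/1.6 = 181.2 MPa.
Required area A = F/σ_allow = 529000/181.2 = 2919 mm².
A = πd²/4 → d = √(4A/π) = 60.96 mm.

d = 61.0 mm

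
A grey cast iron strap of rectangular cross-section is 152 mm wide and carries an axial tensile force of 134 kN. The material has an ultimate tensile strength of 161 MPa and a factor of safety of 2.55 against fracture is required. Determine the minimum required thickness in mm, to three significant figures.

σ_allow = 161/2.55 = 63.14 MPa.
Required area A = F/σ_allow = 134000/63.14 = 2122 mm².
t = A/w = 2122/152 = 13.96 mm.

t = 14.0 mm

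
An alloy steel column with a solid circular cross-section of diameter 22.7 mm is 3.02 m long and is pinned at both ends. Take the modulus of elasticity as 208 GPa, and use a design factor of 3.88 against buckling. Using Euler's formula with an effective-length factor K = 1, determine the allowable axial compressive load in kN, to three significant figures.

P_allow = 0.756 kN

I = πd⁴/64 = π×22.7⁴/64 = 13030 mm⁴.
Effective length L_e = KL = 1×3.02 m = 3020 mm.
Euler critical load P_cr = π²EI/L_e² = π²×208000×13030/3020² = 2934 N.
P_allow = P_cr/n = 2934/3.88 = 756.1 N.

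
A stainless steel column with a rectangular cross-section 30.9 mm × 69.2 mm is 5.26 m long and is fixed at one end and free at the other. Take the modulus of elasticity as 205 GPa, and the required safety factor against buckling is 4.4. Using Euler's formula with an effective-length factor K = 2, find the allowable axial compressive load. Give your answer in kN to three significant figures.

P_allow = 0.707 kN

Buckling occurs about the weak axis: I_min = h·b³/12 = 69.2×30.9³/12 = 170100 mm⁴ (b = 30.9 mm is the smaller dimension).
Effective length L_e = KL = 2×5.26 m = 10520 mm.
Euler critical load P_cr = π²EI/L_e² = π²×205000×170100/10520² = 3110 N.
P_allow = P_cr/n = 3110/4.4 = 706.9 N.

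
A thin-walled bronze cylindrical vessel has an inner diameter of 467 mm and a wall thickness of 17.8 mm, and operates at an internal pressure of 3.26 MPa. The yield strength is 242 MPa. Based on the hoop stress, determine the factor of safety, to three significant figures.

σ_h = pD/(2t) = 3.26×467/(2×17.8) = 42.76 MPa.
n = 242/42.76 = 5.659.

n = 5.66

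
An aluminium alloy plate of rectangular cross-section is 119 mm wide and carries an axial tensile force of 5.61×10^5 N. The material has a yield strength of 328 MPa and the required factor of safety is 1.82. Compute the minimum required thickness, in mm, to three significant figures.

σ_allow = 328/1.82 = 180.2 MPa.
Required area A = F/σ_allow = 561000/180.2 = 3113 mm².
t = A/w = 3113/119 = 26.16 mm.

t = 26.2 mm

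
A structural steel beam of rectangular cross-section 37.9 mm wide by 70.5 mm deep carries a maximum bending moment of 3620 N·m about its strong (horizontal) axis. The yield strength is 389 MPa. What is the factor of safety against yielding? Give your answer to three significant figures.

Section modulus S = bh²/6 = 37.9×70.5²/6 = 31400 mm³.
σ = M/S = 3620000/31400 = 115.3 MPa.
n = 389/115.3 = 3.374.

n = 3.37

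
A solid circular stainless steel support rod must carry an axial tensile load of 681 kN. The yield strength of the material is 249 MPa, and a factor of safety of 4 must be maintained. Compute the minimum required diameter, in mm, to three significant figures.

Allowable stress σ_allow = 249/4 = 62.25 MPa.
Required area A = F/σ_allow = 681000/62.25 = 10940 mm².
A = πd²/4 → d = √(4A/π) = 118.0 mm.

d = 118 mm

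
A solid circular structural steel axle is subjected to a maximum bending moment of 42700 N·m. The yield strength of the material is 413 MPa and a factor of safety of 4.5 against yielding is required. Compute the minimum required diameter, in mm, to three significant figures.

d = 168 mm

σ_allow = 413/4.5 = 91.78 MPa.
For a solid circular section σ = 32M/(πd³), so d³ = 32M/(π σ_allow) = 32×4.2700×10^7/(π×91.78) = 4.739×10^6 mm³.
d = 168.0 mm.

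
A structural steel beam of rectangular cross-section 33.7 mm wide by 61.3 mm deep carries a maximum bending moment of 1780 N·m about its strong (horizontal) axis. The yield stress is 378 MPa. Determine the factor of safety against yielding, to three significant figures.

n = 4.48

Section modulus S = bh²/6 = 33.7×61.3²/6 = 21110 mm³.
σ = M/S = 1780000/21110 = 84.34 MPa.
n = 378/84.34 = 4.482.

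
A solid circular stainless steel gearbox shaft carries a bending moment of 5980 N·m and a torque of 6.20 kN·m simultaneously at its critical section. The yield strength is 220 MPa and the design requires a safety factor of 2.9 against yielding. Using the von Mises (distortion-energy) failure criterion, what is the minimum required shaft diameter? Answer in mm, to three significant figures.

d = 103 mm

σ_allow = σ_y/n = 220/2.9 = 75.86 MPa.
For a solid shaft σ_b = 32M/(πd³) and τ = 16T/(πd³), so the von Mises stress is σ' = (16/πd³)·√(4M²+3T²).
√(4M²+3T²) = √(4×(5.980×10^6)² + 3×(6.200×10^6)²) = 1.607×10^7 N·mm.
d³ = 16×1.607×10^7/(π×75.86) = 1.079×10^6 mm³.
d = 102.6 mm.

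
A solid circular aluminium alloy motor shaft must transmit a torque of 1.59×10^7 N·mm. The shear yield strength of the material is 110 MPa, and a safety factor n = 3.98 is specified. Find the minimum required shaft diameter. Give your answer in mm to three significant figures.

Allowable shear stress τ_allow = 110/3.98 = 27.64 MPa.
For a solid shaft τ = 16T/(πd³), so d³ = 16T/(π τ_allow) = 16×1.5900×10^7/(π×27.64) = 2.930×10^6 mm³.
d = (2.930×10^6)^(1/3) = 143.1 mm.

d = 143 mm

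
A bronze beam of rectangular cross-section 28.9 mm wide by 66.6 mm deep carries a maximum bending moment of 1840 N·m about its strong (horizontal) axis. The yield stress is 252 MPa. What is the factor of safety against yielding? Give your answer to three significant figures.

n = 2.93

Section modulus S = bh²/6 = 28.9×66.6²/6 = 21360 mm³.
σ = M/S = 1840000/21360 = 86.12 MPa.
n = 252/86.12 = 2.926.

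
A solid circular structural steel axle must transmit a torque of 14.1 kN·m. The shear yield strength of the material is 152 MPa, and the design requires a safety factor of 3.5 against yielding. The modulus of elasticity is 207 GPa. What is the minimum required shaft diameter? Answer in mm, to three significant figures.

Allowable shear stress τ_allow = 152/3.5 = 43.43 MPa.
For a solid shaft τ = 16T/(πd³), so d³ = 16T/(π τ_allow) = 16×1.4100×10^7/(π×43.43) = 1.654×10^6 mm³.
d = (1.654×10^6)^(1/3) = 118.3 mm.

d = 118 mm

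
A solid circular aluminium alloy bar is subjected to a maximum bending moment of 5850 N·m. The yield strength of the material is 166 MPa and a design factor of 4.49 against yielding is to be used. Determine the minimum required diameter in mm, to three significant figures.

σ_allow = 166/4.49 = 36.97 MPa.
For a solid circular section σ = 32M/(πd³), so d³ = 32M/(π σ_allow) = 32×5850000/(π×36.97) = 1.612×10^6 mm³.
d = 117.2 mm.

d = 117 mm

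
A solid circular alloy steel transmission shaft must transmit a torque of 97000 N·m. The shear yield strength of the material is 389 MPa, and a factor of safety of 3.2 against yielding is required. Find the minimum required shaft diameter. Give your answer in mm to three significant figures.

Allowable shear stress τ_allow = 389/3.2 = 121.6 MPa.
For a solid shaft τ = 16T/(πd³), so d³ = 16T/(π τ_allow) = 16×9.7000×10^7/(π×121.6) = 4.064×10^6 mm³.
d = (4.064×10^6)^(1/3) = 159.6 mm.

d = 160 mm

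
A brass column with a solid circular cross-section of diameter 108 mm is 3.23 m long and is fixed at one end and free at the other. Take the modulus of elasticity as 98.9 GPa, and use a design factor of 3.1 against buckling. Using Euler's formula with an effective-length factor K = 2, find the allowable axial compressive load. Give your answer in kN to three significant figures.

I = πd⁴/64 = π×108⁴/64 = 6.678×10^6 mm⁴.
Effective length L_e = KL = 2×3.23 m = 6460 mm.
Euler critical load P_cr = π²EI/L_e² = π²×98900×6.678×10^6/6460² = 156200 N.
P_allow = P_cr/n = 156200/3.1 = 50390 N.

P_allow = 50.4 kN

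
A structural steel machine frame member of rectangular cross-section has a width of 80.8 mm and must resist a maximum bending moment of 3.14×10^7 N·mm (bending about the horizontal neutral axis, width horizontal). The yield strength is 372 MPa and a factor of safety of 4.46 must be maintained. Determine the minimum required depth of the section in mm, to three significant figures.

h = 167 mm

σ_allow = 372/4.46 = 83.41 MPa.
For a rectangular section σ = 6M/(bh²), so h² = 6M/(b σ_allow) = 6×3.1400×10^7/(80.8×83.41) = 27960 mm².
h = 167.2 mm.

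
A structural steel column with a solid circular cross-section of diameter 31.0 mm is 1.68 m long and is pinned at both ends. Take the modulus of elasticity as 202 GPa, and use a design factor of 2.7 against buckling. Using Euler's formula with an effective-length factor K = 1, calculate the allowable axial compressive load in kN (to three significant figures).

P_allow = 11.9 kN

I = πd⁴/64 = π×31.0⁴/64 = 45330 mm⁴.
Effective length L_e = KL = 1×1.68 m = 1680 mm.
Euler critical load P_cr = π²EI/L_e² = π²×202000×45330/1680² = 32020 N.
P_allow = P_cr/n = 32020/2.7 = 11860 N.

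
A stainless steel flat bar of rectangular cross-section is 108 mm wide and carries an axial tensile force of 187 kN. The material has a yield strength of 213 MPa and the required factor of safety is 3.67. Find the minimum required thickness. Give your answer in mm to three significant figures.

σ_allow = 213/3.67 = 58.04 MPa.
Required area A = F/σ_allow = 187000/58.04 = 3222 mm².
t = A/w = 3222/108 = 29.83 mm.

t = 29.8 mm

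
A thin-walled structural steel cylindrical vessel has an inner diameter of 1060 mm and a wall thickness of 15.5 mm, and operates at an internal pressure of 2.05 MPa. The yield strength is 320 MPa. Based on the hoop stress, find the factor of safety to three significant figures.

σ_h = pD/(2t) = 2.05×1060/(2×15.5) = 70.10 MPa.
n = 320/70.10 = 4.565.

n = 4.57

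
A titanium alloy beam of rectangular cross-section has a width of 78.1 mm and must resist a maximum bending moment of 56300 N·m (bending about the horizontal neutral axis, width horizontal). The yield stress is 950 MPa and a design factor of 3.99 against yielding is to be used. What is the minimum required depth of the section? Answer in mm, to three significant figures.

σ_allow = 950/3.99 = 238.1 MPa.
For a rectangular section σ = 6M/(bh²), so h² = 6M/(b σ_allow) = 6×5.6300×10^7/(78.1×238.1) = 18170 mm².
h = 134.8 mm.

h = 135 mm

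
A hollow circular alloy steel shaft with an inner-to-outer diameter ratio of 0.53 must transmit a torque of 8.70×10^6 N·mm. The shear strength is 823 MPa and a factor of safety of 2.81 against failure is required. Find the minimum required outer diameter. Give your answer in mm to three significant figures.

d_o = 54.8 mm

τ_allow = 823/2.81 = 292.9 MPa.
For a hollow shaft τ = 16T/[πd_o³(1−k⁴)] with k = 0.53, so 1−k⁴ = 0.9211.
d_o³ = 16T/[π τ_allow (1−k⁴)] = 16×8700000/(π×292.9×0.9211) = 164200 mm³.
d_o = 54.76 mm.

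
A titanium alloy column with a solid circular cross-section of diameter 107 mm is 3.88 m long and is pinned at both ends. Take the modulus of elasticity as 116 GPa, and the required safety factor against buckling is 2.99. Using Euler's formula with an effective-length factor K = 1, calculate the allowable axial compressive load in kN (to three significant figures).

P_allow = 164 kN

I = πd⁴/64 = π×107⁴/64 = 6.434×10^6 mm⁴.
Effective length L_e = KL = 1×3.88 m = 3880 mm.
Euler critical load P_cr = π²EI/L_e² = π²×116000×6.434×10^6/3880² = 489300 N.
P_allow = P_cr/n = 489300/2.99 = 163700 N.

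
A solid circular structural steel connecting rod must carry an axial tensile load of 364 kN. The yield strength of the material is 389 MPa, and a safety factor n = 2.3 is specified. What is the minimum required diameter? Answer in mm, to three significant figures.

Allowable stress σ_allow = 389/2.3 = 169.1 MPa.
Required area A = F/σ_allow = 364000/169.1 = 2152 mm².
A = πd²/4 → d = √(4A/π) = 52.35 mm.

d = 52.3 mm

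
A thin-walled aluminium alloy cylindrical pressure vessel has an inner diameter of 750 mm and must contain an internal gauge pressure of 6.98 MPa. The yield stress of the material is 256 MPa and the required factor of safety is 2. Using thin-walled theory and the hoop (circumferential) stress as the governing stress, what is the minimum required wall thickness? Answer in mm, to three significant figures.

t = 20.4 mm

σ_allow = 256/2 = 128.0 MPa.
Hoop stress σ_h = pD/(2t), so t = pD/(2σ_allow) = 6.98×750/(2×128.0) = 20.45 mm.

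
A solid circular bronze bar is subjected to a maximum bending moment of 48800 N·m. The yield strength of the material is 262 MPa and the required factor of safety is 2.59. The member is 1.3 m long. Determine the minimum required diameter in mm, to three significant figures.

d = 170 mm

σ_allow = 262/2.59 = 101.2 MPa.
For a solid circular section σ = 32M/(πd³), so d³ = 32M/(π σ_allow) = 32×4.8800×10^7/(π×101.2) = 4.914×10^6 mm³.
d = 170.0 mm.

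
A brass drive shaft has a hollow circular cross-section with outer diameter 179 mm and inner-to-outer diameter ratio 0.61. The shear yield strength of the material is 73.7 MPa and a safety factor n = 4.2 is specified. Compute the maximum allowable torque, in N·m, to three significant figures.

τ_allow = 73.7/4.2 = 17.55 MPa.
For a hollow shaft T_allow = τ_allow·πd_o³(1−k⁴)/16 with 1−k⁴ = 0.8615, so πd_o³(1−k⁴)/16 = 970200 mm³.
T_allow = 17.55×970200 = 1.702×10^7 N·mm = 17020 N·m.

T_allow = 17000 N·m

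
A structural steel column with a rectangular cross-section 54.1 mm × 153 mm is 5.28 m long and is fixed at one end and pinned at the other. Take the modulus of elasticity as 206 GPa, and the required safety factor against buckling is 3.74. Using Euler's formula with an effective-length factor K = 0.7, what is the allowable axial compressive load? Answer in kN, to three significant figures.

P_allow = 80.3 kN

Buckling occurs about the weak axis: I_min = h·b³/12 = 153×54.1³/12 = 2.019×10^6 mm⁴ (b = 54.1 mm is the smaller dimension).
Effective length L_e = KL = 0.7×5.28 m = 3696 mm.
Euler critical load P_cr = π²EI/L_e² = π²×206000×2.019×10^6/3696² = 300500 N.
P_allow = P_cr/n = 300500/3.74 = 80340 N.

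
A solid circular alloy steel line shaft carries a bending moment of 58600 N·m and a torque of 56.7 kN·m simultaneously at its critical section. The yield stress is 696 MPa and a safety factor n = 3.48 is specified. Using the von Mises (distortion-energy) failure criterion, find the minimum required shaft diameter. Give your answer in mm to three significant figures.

d = 157 mm

σ_allow = σ_y/n = 696/3.48 = 200.0 MPa.
For a solid shaft σ_b = 32M/(πd³) and τ = 16T/(πd³), so the von Mises stress is σ' = (16/πd³)·√(4M²+3T²).
√(4M²+3T²) = √(4×(5.860×10^7)² + 3×(5.670×10^7)²) = 1.529×10^8 N·mm.
d³ = 16×1.529×10^8/(π×200.0) = 3.894×10^6 mm³.
d = 157.3 mm.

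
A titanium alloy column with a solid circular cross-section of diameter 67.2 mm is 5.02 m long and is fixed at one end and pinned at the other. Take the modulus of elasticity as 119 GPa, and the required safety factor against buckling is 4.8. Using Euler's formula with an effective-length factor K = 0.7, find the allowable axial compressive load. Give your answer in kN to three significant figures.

I = πd⁴/64 = π×67.2⁴/64 = 1.001×10^6 mm⁴.
Effective length L_e = KL = 0.7×5.02 m = 3514 mm.
Euler critical load P_cr = π²EI/L_e² = π²×119000×1.001×10^6/3514² = 95210 N.
P_allow = P_cr/n = 95210/4.8 = 19840 N.

P_allow = 19.8 kN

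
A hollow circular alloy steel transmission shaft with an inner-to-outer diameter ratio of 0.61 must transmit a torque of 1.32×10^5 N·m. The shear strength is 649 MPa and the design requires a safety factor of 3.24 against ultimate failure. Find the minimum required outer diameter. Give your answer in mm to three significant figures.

d_o = 157 mm

τ_allow = 649/3.24 = 200.3 MPa.
For a hollow shaft τ = 16T/[πd_o³(1−k⁴)] with k = 0.61, so 1−k⁴ = 0.8615.
d_o³ = 16T/[π τ_allow (1−k⁴)] = 16×1.3200×10^8/(π×200.3×0.8615) = 3.896×10^6 mm³.
d_o = 157.3 mm.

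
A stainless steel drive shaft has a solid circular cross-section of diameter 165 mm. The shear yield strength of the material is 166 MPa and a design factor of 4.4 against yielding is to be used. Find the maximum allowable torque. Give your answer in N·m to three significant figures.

T_allow = 33300 N·m

τ_allow = 166/4.4 = 37.73 MPa.
For a solid shaft T_allow = τ_allow·πd³/16; πd³/16 = π×165³/16 = 882000 mm³.
T_allow = 37.73×882000 = 3.328×10^7 N·mm = 33280 N·m.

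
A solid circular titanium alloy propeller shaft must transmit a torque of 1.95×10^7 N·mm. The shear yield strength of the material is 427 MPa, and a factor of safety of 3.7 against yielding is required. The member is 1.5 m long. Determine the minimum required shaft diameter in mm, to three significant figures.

Allowable shear stress τ_allow = 427/3.7 = 115.4 MPa.
For a solid shaft τ = 16T/(πd³), so d³ = 16T/(π τ_allow) = 16×1.9500×10^7/(π×115.4) = 860600 mm³.
d = (860600)^(1/3) = 95.12 mm.

d = 95.1 mm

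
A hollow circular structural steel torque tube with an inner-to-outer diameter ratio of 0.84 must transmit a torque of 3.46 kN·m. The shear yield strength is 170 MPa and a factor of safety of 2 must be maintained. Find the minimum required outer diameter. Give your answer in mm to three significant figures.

τ_allow = 170/2 = 85.00 MPa.
For a hollow shaft τ = 16T/[πd_o³(1−k⁴)] with k = 0.84, so 1−k⁴ = 0.5021.
d_o³ = 16T/[π τ_allow (1−k⁴)] = 16×3460000/(π×85.00×0.5021) = 412900 mm³.
d_o = 74.46 mm.

d_o = 74.5 mm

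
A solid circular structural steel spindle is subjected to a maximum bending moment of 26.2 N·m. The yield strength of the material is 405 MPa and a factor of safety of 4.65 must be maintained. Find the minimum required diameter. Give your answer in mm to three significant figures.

d = 14.5 mm

σ_allow = 405/4.65 = 87.10 MPa.
For a solid circular section σ = 32M/(πd³), so d³ = 32M/(π σ_allow) = 32×26200/(π×87.10) = 3064 mm³.
d = 14.52 mm.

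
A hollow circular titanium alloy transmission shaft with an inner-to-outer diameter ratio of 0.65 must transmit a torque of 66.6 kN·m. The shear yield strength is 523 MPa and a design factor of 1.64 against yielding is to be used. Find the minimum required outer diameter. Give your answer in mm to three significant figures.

τ_allow = 523/1.64 = 318.9 MPa.
For a hollow shaft τ = 16T/[πd_o³(1−k⁴)] with k = 0.65, so 1−k⁴ = 0.8215.
d_o³ = 16T/[π τ_allow (1−k⁴)] = 16×6.6600×10^7/(π×318.9×0.8215) = 1.295×10^6 mm³.
d_o = 109.0 mm.

d_o = 109 mm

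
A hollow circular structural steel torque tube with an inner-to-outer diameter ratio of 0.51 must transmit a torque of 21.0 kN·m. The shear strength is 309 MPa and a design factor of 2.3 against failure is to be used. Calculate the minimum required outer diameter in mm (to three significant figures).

τ_allow = 309/2.3 = 134.3 MPa.
For a hollow shaft τ = 16T/[πd_o³(1−k⁴)] with k = 0.51, so 1−k⁴ = 0.9323.
d_o³ = 16T/[π τ_allow (1−k⁴)] = 16×2.1000×10^7/(π×134.3×0.9323) = 853800 mm³.
d_o = 94.87 mm.

d_o = 94.9 mm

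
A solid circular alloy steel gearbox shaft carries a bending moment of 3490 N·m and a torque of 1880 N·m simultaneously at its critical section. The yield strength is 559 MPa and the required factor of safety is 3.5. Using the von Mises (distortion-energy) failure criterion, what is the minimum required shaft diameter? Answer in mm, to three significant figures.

d = 62.6 mm

σ_allow = σ_y/n = 559/3.5 = 159.7 MPa.
For a solid shaft σ_b = 32M/(πd³) and τ = 16T/(πd³), so the von Mises stress is σ' = (16/πd³)·√(4M²+3T²).
√(4M²+3T²) = √(4×(3.490×10^6)² + 3×(1.880×10^6)²) = 7.702×10^6 N·mm.
d³ = 16×7.702×10^6/(π×159.7) = 245600 mm³.
d = 62.62 mm.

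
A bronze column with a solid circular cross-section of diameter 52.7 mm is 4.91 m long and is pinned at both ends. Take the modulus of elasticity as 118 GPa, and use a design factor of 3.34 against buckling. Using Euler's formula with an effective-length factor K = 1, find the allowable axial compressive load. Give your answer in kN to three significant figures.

P_allow = 5.48 kN

I = πd⁴/64 = π×52.7⁴/64 = 378600 mm⁴.
Effective length L_e = KL = 1×4.91 m = 4910 mm.
Euler critical load P_cr = π²EI/L_e² = π²×118000×378600/4910² = 18290 N.
P_allow = P_cr/n = 18290/3.34 = 5476 N.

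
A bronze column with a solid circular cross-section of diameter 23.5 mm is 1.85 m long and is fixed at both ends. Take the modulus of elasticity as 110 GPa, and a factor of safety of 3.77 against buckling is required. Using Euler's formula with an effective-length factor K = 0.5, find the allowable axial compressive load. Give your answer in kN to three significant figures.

I = πd⁴/64 = π×23.5⁴/64 = 14970 mm⁴.
Effective length L_e = KL = 0.5×1.85 m = 925.0 mm.
Euler critical load P_cr = π²EI/L_e² = π²×110000×14970/925.0² = 19000 N.
P_allow = P_cr/n = 19000/3.77 = 5039 N.

P_allow = 5.04 kN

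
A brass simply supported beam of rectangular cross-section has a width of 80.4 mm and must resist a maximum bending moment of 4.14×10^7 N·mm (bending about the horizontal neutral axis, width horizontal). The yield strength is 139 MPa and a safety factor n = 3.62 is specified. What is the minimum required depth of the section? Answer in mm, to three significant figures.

σ_allow = 139/3.62 = 38.40 MPa.
For a rectangular section σ = 6M/(bh²), so h² = 6M/(b σ_allow) = 6×4.1400×10^7/(80.4×38.40) = 80460 mm².
h = 283.7 mm.

h = 284 mm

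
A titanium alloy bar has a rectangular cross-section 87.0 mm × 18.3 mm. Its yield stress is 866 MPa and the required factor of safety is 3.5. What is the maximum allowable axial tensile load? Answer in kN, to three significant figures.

σ_allow = 866/3.5 = 247.4 MPa.
A = 87.0×18.3 = 1592 mm².
F_allow = σ_allow × A = 247.4×1592 = 393900 N.

F_allow = 394 kN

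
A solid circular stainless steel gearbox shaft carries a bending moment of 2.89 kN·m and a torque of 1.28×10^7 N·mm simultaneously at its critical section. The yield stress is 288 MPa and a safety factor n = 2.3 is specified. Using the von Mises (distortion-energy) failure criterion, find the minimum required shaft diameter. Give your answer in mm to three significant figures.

d = 97.7 mm

σ_allow = σ_y/n = 288/2.3 = 125.2 MPa.
For a solid shaft σ_b = 32M/(πd³) and τ = 16T/(πd³), so the von Mises stress is σ' = (16/πd³)·√(4M²+3T²).
√(4M²+3T²) = √(4×(2.890×10^6)² + 3×(1.280×10^7)²) = 2.291×10^7 N·mm.
d³ = 16×2.291×10^7/(π×125.2) = 931900 mm³.
d = 97.68 mm.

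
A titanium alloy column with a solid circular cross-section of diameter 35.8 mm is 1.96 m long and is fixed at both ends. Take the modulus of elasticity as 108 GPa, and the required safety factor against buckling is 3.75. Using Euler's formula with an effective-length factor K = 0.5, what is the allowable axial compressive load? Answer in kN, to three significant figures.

P_allow = 23.9 kN

I = πd⁴/64 = π×35.8⁴/64 = 80630 mm⁴.
Effective length L_e = KL = 0.5×1.96 m = 980.0 mm.
Euler critical load P_cr = π²EI/L_e² = π²×108000×80630/980.0² = 89490 N.
P_allow = P_cr/n = 89490/3.75 = 23860 N.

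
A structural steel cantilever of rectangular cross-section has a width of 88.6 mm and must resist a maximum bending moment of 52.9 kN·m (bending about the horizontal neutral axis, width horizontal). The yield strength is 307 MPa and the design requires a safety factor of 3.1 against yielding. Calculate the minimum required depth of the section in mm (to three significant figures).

h = 190 mm

σ_allow = 307/3.1 = 99.03 MPa.
For a rectangular section σ = 6M/(bh²), so h² = 6M/(b σ_allow) = 6×5.2900×10^7/(88.6×99.03) = 36170 mm².
h = 190.2 mm.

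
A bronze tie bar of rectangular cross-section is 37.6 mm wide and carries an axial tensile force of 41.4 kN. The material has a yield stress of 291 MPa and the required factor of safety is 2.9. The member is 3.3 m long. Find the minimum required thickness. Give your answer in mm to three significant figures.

σ_allow = 291/2.9 = 100.3 MPa.
Required area A = F/σ_allow = 41400/100.3 = 412.6 mm².
t = A/w = 412.6/37.6 = 10.97 mm.

t = 11.0 mm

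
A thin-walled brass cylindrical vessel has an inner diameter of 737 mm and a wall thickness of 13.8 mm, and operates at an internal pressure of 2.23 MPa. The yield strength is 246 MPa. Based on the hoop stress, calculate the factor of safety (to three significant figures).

σ_h = pD/(2t) = 2.23×737/(2×13.8) = 59.55 MPa.
n = 246/59.55 = 4.131.

n = 4.13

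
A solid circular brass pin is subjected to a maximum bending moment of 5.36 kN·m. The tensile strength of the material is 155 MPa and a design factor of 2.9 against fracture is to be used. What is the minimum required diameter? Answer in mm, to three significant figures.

d = 101 mm

σ_allow = 155/2.9 = 53.45 MPa.
For a solid circular section σ = 32M/(πd³), so d³ = 32M/(π σ_allow) = 32×5360000/(π×53.45) = 1.021×10^6 mm³.
d = 100.7 mm.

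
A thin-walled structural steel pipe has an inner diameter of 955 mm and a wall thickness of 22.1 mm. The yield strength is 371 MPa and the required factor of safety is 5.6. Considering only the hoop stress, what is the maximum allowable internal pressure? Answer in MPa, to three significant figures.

p_allow = 3.07 MPa

σ_allow = 371/5.6 = 66.25 MPa.
σ_h = pD/(2t) → p_allow = 2σ_allow t/D = 2×66.25×22.1/955 = 3.066 MPa.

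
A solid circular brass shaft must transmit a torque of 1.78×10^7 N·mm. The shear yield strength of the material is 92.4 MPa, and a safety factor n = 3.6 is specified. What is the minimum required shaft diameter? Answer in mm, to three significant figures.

d = 152 mm

Allowable shear stress τ_allow = 92.4/3.6 = 25.67 MPa.
For a solid shaft τ = 16T/(πd³), so d³ = 16T/(π τ_allow) = 16×1.7800×10^7/(π×25.67) = 3.532×10^6 mm³.
d = (3.532×10^6)^(1/3) = 152.3 mm.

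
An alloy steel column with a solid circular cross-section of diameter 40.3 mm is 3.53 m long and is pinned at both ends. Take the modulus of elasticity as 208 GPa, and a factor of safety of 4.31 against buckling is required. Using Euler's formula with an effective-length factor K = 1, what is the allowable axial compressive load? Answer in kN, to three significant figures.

P_allow = 4.95 kN

I = πd⁴/64 = π×40.3⁴/64 = 129500 mm⁴.
Effective length L_e = KL = 1×3.53 m = 3530 mm.
Euler critical load P_cr = π²EI/L_e² = π²×208000×129500/3530² = 21330 N.
P_allow = P_cr/n = 21330/4.31 = 4949 N.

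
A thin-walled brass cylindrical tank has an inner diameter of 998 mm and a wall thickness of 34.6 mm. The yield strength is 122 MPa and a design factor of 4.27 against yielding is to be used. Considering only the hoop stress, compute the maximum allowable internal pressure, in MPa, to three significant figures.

σ_allow = 122/4.27 = 28.57 MPa.
σ_h = pD/(2t) → p_allow = 2σ_allow t/D = 2×28.57×34.6/998 = 1.981 MPa.

p_allow = 1.98 MPa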